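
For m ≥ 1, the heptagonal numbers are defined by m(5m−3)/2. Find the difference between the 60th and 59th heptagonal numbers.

296

Consecutive heptagonal numbers differ by 5n − 4: here 5·60 − 4 = 296.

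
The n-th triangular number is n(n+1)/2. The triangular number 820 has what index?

Set n(n+1)/2 = 820, giving n² + n − 1640 = 0.
So n = (-1 + 81) / 2 = 80/2 = 40.

40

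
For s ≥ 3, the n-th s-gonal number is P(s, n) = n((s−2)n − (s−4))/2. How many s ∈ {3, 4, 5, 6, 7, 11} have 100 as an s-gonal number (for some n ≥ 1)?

s = 3: P(3, 13) = 91 and P(3, 14) = 105; 100 is not s-gonal.
s = 4: P(4, 10) = 100. ✓
s = 5: P(5, 8) = 92 and P(5, 9) = 117; 100 is not s-gonal.
s = 6: P(6, 7) = 91 and P(6, 8) = 120; 100 is not s-gonal.
s = 7: P(7, 6) = 81 and P(7, 7) = 112; 100 is not s-gonal.
s = 11: P(11, 5) = 95 and P(11, 6) = 141; 100 is not s-gonal.
Hits: s ∈ {4} → 1.

1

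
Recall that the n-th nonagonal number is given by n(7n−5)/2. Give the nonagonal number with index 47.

The 47th nonagonal number is n(7n−5)/2 with n = 47.
47·(7·47 − 5)/2 = 47·324/2 = 47·162 = 7614.

7614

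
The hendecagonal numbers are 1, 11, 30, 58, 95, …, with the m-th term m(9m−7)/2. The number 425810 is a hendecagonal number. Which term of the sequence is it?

308

Set n(9n−7)/2 = 425810, giving 9n² − 7n − 851620 = 0.
So n = (7 + 5537) / 18 = 5544/18 = 308.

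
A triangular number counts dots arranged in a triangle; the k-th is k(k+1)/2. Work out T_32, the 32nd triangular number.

528

The 32nd triangular number is n(n+1)/2 with n = 32.
32·33/2 = 1056/2 = 528.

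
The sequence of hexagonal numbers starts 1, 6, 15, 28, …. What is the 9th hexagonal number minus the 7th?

62

9·(2·9 − 1) = 153 and 7·(2·7 − 1) = 91.
Difference: 153 − 91 = 62.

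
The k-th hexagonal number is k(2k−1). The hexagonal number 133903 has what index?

Set n(2n−1) = 133903, giving 2n² − n − 133903 = 0.
The discriminant is 1 + 8·133903 = 1071225, and √1071225 = 1035.
So n = (1 + 1035) / 4 = 1036/4 = 259.
Check: 259·(2·259 − 1) = 133903. ✓

259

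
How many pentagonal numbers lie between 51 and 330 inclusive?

10

The n-th pentagonal number is n(3n−1)/2.
Smallest index with value ≥ 51: n = 6 (giving 51).
Largest index with value ≤ 330: n = 15 (giving 330).
Indices 6 through 15: 10 terms.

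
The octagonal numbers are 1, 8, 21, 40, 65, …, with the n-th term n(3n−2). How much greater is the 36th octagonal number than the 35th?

Consecutive octagonal numbers differ by 6n − 5: here 6·36 − 5 = 211.

211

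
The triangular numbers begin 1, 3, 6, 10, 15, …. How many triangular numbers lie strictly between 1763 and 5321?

The n-th triangular number is n(n+1)/2.
Smallest index with value > 1763: n = 59 (giving 1770).
Largest index with value < 5321: n = 102 (giving 5253).
Indices 59 through 102: 44 terms.

44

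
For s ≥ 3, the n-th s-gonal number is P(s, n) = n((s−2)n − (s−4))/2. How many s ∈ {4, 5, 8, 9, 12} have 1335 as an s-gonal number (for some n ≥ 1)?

s = 4: P(4, 36) = 1296 and P(4, 37) = 1369; 1335 is not s-gonal.
s = 5: P(5, 30) = 1335. ✓
s = 8: P(8, 21) = 1281 and P(8, 22) = 1408; 1335 is not s-gonal.
s = 9: P(9, 19) = 1216 and P(9, 20) = 1350; 1335 is not s-gonal.
s = 12: P(12, 16) = 1216 and P(12, 17) = 1377; 1335 is not s-gonal.
Hits: s ∈ {5} → 1.

1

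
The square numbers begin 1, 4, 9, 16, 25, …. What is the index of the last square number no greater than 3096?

Solve n² ≤ 3096 for integer n.
n = 55 gives 3025 ≤ 3096, while n = 56 gives 3136 > 3096; so the answer is index 55.

55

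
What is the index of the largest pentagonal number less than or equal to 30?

4

Solve n(3n−1)/2 ≤ 30 for integer n.
n = 4 gives 22 ≤ 30, while n = 5 gives 35 > 30; so the answer is index 4.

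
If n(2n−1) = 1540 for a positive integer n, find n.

28

Set n(2n−1) = 1540, giving 2n² − n − 1540 = 0.
So n = (1 + 111) / 4 = 112/4 = 28.
Check: 28·(2·28 − 1) = 1540. ✓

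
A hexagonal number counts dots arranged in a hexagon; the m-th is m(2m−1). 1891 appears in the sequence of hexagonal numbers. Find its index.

31

Set n(2n−1) = 1891, giving 2n² − n − 1891 = 0.
So n = (1 + 123) / 4 = 124/4 = 31.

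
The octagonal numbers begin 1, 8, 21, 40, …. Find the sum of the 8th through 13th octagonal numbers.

Σ i(3i−2) = 3Σi² − 2Σi over i = 8..13.
Σi = 91 − 28 = 63 and Σi² = 819 − 140 = 679.
3·679 − 2·63 = 1911.

1911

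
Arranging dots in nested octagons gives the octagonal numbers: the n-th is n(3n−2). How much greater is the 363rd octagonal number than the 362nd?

2173

Consecutive octagonal numbers differ by 6n − 5: here 6·363 − 5 = 2173.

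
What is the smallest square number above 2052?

Solve n² > 2052 for integer n.
The largest n with value ≤ 2052 is 45 (since 2025 ≤ 2052 < 2116), so the first above is n = 46, value 2116.

2116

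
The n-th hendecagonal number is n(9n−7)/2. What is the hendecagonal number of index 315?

315·(9·315 − 7)/2 = 315·2828/2 = 315·1414 = 445410.

445410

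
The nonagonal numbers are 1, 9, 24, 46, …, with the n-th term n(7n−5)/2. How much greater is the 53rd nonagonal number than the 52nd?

365

Consecutive nonagonal numbers differ by 7n − 6: here 7·53 − 6 = 365.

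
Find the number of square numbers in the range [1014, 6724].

51

The n-th square number is n².
Smallest index with value ≥ 1014: n = 32 (giving 1024).
Largest index with value ≤ 6724: n = 82 (giving 6724).
Indices 32 through 82: 51 terms.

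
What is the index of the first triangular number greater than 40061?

283

Solve n(n+1)/2 > 40061 for integer n.
The largest n with value ≤ 40061 is 282 (since 39903 ≤ 40061 < 40186), so the first above is n = 283, value 40186.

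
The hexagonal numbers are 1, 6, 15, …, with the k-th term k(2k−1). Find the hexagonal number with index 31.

1891

The 31st hexagonal number is n(2n−1) with n = 31.
31·(2·31 − 1) = 31·61 = 1891.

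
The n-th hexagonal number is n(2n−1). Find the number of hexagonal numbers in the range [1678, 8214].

35

The n-th hexagonal number is n(2n−1).
Smallest index with value ≥ 1678: n = 30 (giving 1770).
Largest index with value ≤ 8214: n = 64 (giving 8128).
Indices 30 through 64: 35 terms.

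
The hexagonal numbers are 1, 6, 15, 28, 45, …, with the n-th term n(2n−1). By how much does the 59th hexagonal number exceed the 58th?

233

Consecutive hexagonal numbers differ by 4n − 3: here 4·59 − 3 = 233.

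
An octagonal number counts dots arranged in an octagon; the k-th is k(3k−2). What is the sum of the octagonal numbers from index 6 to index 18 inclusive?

Σ i(3i−2) = 3Σi² − 2Σi over i = 6..18.
Σi = 171 − 15 = 156 and Σi² = 2109 − 55 = 2054.
3·2054 − 2·156 = 5850.

5850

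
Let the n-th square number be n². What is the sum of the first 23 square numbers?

Σ_{i=1}^{23} i² = 23·24·47/6 = 4324.

4324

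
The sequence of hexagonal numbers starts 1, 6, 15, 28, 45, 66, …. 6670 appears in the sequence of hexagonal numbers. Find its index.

Set n(2n−1) = 6670, giving 2n² − n − 6670 = 0.
So n = (1 + 231) / 4 = 232/4 = 58.
Check: 58·(2·58 − 1) = 6670. ✓

58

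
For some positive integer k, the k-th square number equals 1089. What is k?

We need n² = 1089, so n = √1089 = 33.
Check: 33² = 1089. ✓

33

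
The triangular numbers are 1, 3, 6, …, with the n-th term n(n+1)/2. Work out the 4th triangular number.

4·5/2 = 20/2 = 10.

10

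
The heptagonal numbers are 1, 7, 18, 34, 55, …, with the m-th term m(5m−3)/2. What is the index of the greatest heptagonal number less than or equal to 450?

Solve n(5n−3)/2 ≤ 450 for integer n.
n = 13 gives 403 ≤ 450, while n = 14 gives 469 > 450; so the answer is index 13.

13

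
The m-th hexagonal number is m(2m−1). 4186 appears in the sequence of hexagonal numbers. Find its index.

46

Set n(2n−1) = 4186, giving 2n² − n − 4186 = 0.
So n = (1 + 183) / 4 = 184/4 = 46.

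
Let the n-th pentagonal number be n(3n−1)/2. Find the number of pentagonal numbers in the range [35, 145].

The n-th pentagonal number is n(3n−1)/2.
Smallest index with value ≥ 35: n = 5 (giving 35).
Largest index with value ≤ 145: n = 10 (giving 145).
Indices 5 through 10: 6 terms.

6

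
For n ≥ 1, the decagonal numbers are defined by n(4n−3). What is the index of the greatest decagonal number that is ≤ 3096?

28

Solve n(4n−3) ≤ 3096 for integer n.
n = 28 gives 3052 ≤ 3096, while n = 29 gives 3277 > 3096; so the answer is index 28.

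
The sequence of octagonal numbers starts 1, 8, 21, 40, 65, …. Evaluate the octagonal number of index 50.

50·(3·50 − 2) = 50·148 = 7400.

7400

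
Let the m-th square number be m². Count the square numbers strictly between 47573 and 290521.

The n-th square number is n².
Smallest index with value > 47573: n = 219 (giving 47961).
Largest index with value < 290521: n = 538 (giving 289444).
Indices 219 through 538: 320 terms.

320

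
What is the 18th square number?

The 18th square number is n² with n = 18.
18² = 324.

324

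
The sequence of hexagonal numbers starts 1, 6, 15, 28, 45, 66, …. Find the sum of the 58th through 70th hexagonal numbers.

Σ i(2i−1) = 2Σi² − Σi over i = 58..70.
Σi = 2485 − 1653 = 832 and Σi² = 116795 − 63365 = 53430.
2·53430 − 1·832 = 106028.

106028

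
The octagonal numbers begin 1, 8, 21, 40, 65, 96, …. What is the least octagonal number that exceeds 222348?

223041

Solve n(3n−2) > 222348 for integer n.
The largest n with value ≤ 222348 is 272 (since 221408 ≤ 222348 < 223041), so the first above is n = 273, value 223041.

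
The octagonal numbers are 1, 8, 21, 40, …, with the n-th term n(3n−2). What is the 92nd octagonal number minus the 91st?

547

Consecutive octagonal numbers differ by 6n − 5: here 6·92 − 5 = 547.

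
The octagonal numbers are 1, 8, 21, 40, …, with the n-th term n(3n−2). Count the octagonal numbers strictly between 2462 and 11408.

The n-th octagonal number is n(3n−2).
Smallest index with value > 2462: n = 29 (giving 2465).
Largest index with value < 11408: n = 61 (giving 11041).
Indices 29 through 61: 33 terms.

33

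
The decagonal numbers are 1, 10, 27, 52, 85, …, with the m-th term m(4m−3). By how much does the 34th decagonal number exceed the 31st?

34·(4·34 − 3) = 4522 and 31·(4·31 − 3) = 3751.
Difference: 4522 − 3751 = 771.

771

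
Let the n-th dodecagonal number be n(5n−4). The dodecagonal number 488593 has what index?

Set n(5n−4) = 488593, giving 5n² − 4n − 488593 = 0.
The discriminant is 16 + 20·488593 = 9771876, and √9771876 = 3126.
So n = (4 + 3126) / 10 = 3130/10 = 313.

313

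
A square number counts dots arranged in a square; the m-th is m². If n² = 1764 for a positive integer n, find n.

We need n² = 1764, so n = √1764 = 42.
Check: 42² = 1764. ✓

42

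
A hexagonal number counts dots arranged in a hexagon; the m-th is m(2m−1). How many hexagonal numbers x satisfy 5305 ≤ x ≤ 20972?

51

The n-th hexagonal number is n(2n−1).
Smallest index with value ≥ 5305: n = 52 (giving 5356).
Largest index with value ≤ 20972: n = 102 (giving 20706).
Indices 52 through 102: 51 terms.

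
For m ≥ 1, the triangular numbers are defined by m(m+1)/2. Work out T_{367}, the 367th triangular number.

67528

The 367th triangular number is n(n+1)/2 with n = 367.
367·368/2 = 135056/2 = 67528.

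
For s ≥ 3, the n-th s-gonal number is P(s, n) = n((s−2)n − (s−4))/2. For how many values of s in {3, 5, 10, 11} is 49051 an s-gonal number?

s = 3: P(3, 312) = 48828 and P(3, 313) = 49141; 49051 is not s-gonal.
s = 5: P(5, 181) = 49051. ✓
s = 10: P(10, 111) = 48951 and P(10, 112) = 49840; 49051 is not s-gonal.
s = 11: P(11, 104) = 48308 and P(11, 105) = 49245; 49051 is not s-gonal.
Hits: s ∈ {5} → 1.

1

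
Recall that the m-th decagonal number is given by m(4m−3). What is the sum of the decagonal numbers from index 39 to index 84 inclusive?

719877

Σ i(4i−3) = 4Σi² − 3Σi over i = 39..84.
Σi = 3570 − 741 = 2829 and Σi² = 201110 − 19019 = 182091.
4·182091 − 3·2829 = 719877.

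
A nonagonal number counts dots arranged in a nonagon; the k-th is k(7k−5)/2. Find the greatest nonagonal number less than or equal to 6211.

6069

Solve n(7n−5)/2 ≤ 6211 for integer n.
n = 42 gives 6069 ≤ 6211, while n = 43 gives 6364 > 6211; so the answer is 6069.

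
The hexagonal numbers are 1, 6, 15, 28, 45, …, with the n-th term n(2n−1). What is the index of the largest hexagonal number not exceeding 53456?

Solve n(2n−1) ≤ 53456 for integer n.
n = 163 gives 52975 ≤ 53456, while n = 164 gives 53628 > 53456; so the answer is index 163.

163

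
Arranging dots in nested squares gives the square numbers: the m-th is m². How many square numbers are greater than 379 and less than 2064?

26

The n-th square number is n².
Smallest index with value > 379: n = 20 (giving 400).
Largest index with value < 2064: n = 45 (giving 2025).
Indices 20 through 45: 26 terms.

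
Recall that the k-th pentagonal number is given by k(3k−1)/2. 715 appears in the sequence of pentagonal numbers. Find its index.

22

Set n(3n−1)/2 = 715, giving 3n² − n − 1430 = 0.
The discriminant is 1 + 24·715 = 17161, and √17161 = 131.
So n = (1 + 131) / 6 = 132/6 = 22.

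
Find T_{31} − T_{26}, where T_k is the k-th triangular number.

145

31·32/2 = 496 and 26·27/2 = 351.
Difference: 496 − 351 = 145.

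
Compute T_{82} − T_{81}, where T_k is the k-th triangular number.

82

Consecutive triangular numbers differ by n: T_{82} − T_{81} = 82.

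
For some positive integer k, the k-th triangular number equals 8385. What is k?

129

Set n(n+1)/2 = 8385, giving n² + n − 16770 = 0.
The discriminant is 1 + 8·8385 = 67081, and √67081 = 259.
So n = (-1 + 259) / 2 = 258/2 = 129.
Check: 129·130/2 = 8385. ✓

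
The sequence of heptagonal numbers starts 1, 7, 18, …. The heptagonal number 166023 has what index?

258

Set n(5n−3)/2 = 166023, giving 5n² − 3n − 332046 = 0.
The discriminant is 9 + 40·166023 = 6640929, and √6640929 = 2577.
So n = (3 + 2577) / 10 = 2580/10 = 258.
Check: 258·(5·258 − 3)/2 = 166023. ✓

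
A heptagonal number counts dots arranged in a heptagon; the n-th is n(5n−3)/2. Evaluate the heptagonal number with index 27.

The 27th heptagonal number is n(5n−3)/2 with n = 27.
27·(5·27 − 3)/2 = 27·132/2 = 27·66 = 1782.

1782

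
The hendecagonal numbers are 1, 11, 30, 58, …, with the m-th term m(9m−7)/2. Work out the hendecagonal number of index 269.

The 269th hendecagonal number is n(9n−7)/2 with n = 269.
269·(9·269 − 7)/2 = 269·2414/2 = 269·1207 = 324683.

324683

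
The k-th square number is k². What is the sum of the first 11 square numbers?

Σ_{i=1}^{11} i² = 11·12·23/6 = 506.

506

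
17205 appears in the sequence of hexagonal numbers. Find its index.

Set n(2n−1) = 17205, giving 2n² − n − 17205 = 0.
The discriminant is 1 + 8·17205 = 137641, and √137641 = 371.
So n = (1 + 371) / 4 = 372/4 = 93.

93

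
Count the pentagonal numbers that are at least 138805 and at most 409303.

The n-th pentagonal number is n(3n−1)/2.
Smallest index with value ≥ 138805: n = 305 (giving 139385).
Largest index with value ≤ 409303: n = 522 (giving 408465).
Indices 305 through 522: 218 terms.

218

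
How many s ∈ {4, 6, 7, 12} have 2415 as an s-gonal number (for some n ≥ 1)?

s = 4: P(4, 49) = 2401 and P(4, 50) = 2500; 2415 is not s-gonal.
s = 6: P(6, 35) = 2415. ✓
s = 7: P(7, 31) = 2356 and P(7, 32) = 2512; 2415 is not s-gonal.
s = 12: P(12, 22) = 2332 and P(12, 23) = 2553; 2415 is not s-gonal.
Hits: s ∈ {6} → 1.

1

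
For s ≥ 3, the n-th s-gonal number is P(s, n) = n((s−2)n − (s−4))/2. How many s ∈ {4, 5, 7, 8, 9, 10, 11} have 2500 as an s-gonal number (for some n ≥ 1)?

s = 4: P(4, 50) = 2500. ✓
s = 5: P(5, 40) = 2380 and P(5, 41) = 2501; 2500 is not s-gonal.
s = 7: P(7, 31) = 2356 and P(7, 32) = 2512; 2500 is not s-gonal.
s = 8: P(8, 29) = 2465 and P(8, 30) = 2640; 2500 is not s-gonal.
s = 9: P(9, 27) = 2484 and P(9, 28) = 2674; 2500 is not s-gonal.
s = 10: P(10, 25) = 2425 and P(10, 26) = 2626; 2500 is not s-gonal.
s = 11: P(11, 23) = 2300 and P(11, 24) = 2508; 2500 is not s-gonal.
Hits: s ∈ {4} → 1.

1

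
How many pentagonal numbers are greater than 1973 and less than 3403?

The n-th pentagonal number is n(3n−1)/2.
Smallest index with value > 1973: n = 37 (giving 2035).
Largest index with value < 3403: n = 47 (giving 3290).
Indices 37 through 47: 11 terms.

11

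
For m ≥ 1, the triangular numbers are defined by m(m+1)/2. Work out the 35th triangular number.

The 35th triangular number is n(n+1)/2 with n = 35.
35·36/2 = 1260/2 = 630.

630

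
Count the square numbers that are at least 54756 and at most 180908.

192

The n-th square number is n².
Smallest index with value ≥ 54756: n = 234 (giving 54756).
Largest index with value ≤ 180908: n = 425 (giving 180625).
Indices 234 through 425: 192 terms.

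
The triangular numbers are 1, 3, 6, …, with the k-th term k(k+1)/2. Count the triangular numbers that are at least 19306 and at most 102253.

256

The n-th triangular number is n(n+1)/2.
Smallest index with value ≥ 19306: n = 196 (giving 19306).
Largest index with value ≤ 102253: n = 451 (giving 101926).
Indices 196 through 451: 256 terms.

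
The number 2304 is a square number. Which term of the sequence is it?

48

We need n² = 2304, so n = √2304 = 48.
Check: 48² = 2304. ✓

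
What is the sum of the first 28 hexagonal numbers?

15022

Σ i(2i−1) = 2Σi² − Σi over i = 1..28.
Σi = 406 and Σi² = 7714.
2·7714 − 1·406 = 15022.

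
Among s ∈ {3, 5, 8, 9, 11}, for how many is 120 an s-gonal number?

s = 3: P(3, 15) = 120. ✓
s = 5: P(5, 9) = 117 and P(5, 10) = 145; 120 is not s-gonal.
s = 8: P(8, 6) = 96 and P(8, 7) = 133; 120 is not s-gonal.
s = 9: P(9, 6) = 111 and P(9, 7) = 154; 120 is not s-gonal.
s = 11: P(11, 5) = 95 and P(11, 6) = 141; 120 is not s-gonal.
Hits: s ∈ {3} → 1.

1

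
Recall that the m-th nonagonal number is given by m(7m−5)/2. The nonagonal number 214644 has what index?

Set n(7n−5)/2 = 214644, giving 7n² − 5n − 429288 = 0.
So n = (5 + 3467) / 14 = 3472/14 = 248.

248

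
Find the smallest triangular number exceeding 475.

Solve n(n+1)/2 > 475 for integer n.
The largest n with value ≤ 475 is 30 (since 465 ≤ 475 < 496), so the first above is n = 31, value 496.

496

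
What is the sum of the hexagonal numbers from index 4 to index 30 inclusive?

Σ i(2i−1) = 2Σi² − Σi over i = 4..30.
Σi = 465 − 6 = 459 and Σi² = 9455 − 14 = 9441.
2·9441 − 1·459 = 18423.

18423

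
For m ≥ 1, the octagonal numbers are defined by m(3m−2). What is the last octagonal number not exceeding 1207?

Solve n(3n−2) ≤ 1207 for integer n.
n = 20 gives 1160 ≤ 1207, while n = 21 gives 1281 > 1207; so the answer is 1160.

1160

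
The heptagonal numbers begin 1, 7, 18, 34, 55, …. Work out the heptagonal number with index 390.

379665

The 390th heptagonal number is n(5n−3)/2 with n = 390.
390·(5·390 − 3)/2 = 390·1947/2 = 379665.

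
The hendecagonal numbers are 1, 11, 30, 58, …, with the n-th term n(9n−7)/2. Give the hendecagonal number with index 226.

The 226th hendecagonal number is n(9n−7)/2 with n = 226.
226·(9·226 − 7)/2 = 226·2027/2 = 229051.

229051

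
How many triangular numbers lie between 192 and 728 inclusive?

18

The n-th triangular number is n(n+1)/2.
Smallest index with value ≥ 192: n = 20 (giving 210).
Largest index with value ≤ 728: n = 37 (giving 703).
Indices 20 through 37: 18 terms.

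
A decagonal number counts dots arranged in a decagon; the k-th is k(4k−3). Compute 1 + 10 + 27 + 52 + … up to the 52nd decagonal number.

Σ i(4i−3) = 4Σi² − 3Σi over i = 1..52.
Σi = 1378 and Σi² = 48230.
4·48230 − 3·1378 = 188786.

188786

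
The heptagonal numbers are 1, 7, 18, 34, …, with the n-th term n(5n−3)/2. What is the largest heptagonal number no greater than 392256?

391446

Solve n(5n−3)/2 ≤ 392256 for integer n.
n = 396 gives 391446 ≤ 392256, while n = 397 gives 393427 > 392256; so the answer is 391446.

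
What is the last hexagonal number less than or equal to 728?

703

Solve n(2n−1) ≤ 728 for integer n.
n = 19 gives 703 ≤ 728, while n = 20 gives 780 > 728; so the answer is 703.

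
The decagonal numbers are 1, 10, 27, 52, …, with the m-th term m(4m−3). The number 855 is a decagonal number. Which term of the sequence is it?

Set n(4n−3) = 855, giving 4n² − 3n − 855 = 0.
The discriminant is 9 + 16·855 = 13689, and √13689 = 117.
So n = (3 + 117) / 8 = 120/8 = 15.

15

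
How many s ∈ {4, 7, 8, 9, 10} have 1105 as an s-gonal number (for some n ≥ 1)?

1

s = 4: P(4, 33) = 1089 and P(4, 34) = 1156; 1105 is not s-gonal.
s = 7: P(7, 21) = 1071 and P(7, 22) = 1177; 1105 is not s-gonal.
s = 8: P(8, 19) = 1045 and P(8, 20) = 1160; 1105 is not s-gonal.
s = 9: P(9, 18) = 1089 and P(9, 19) = 1216; 1105 is not s-gonal.
s = 10: P(10, 17) = 1105. ✓
Hits: s ∈ {10} → 1.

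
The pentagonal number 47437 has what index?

178

Set n(3n−1)/2 = 47437, giving 3n² − n − 94874 = 0.
The discriminant is 1 + 24·47437 = 1138489, and √1138489 = 1067.
So n = (1 + 1067) / 6 = 1068/6 = 178.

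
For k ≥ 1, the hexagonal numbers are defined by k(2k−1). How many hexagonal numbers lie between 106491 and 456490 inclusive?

The n-th hexagonal number is n(2n−1).
Smallest index with value ≥ 106491: n = 231 (giving 106491).
Largest index with value ≤ 456490: n = 478 (giving 456490).
Indices 231 through 478: 248 terms.

248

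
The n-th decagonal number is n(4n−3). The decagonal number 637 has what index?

13

Set n(4n−3) = 637, giving 4n² − 3n − 637 = 0.
The discriminant is 9 + 16·637 = 10201, and √10201 = 101.
So n = (3 + 101) / 8 = 104/8 = 13.
Check: 13·(4·13 − 3) = 637. ✓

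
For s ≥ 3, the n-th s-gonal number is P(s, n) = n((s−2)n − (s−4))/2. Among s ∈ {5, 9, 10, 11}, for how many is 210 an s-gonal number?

s = 5: P(5, 12) = 210. ✓
s = 9: P(9, 8) = 204 and P(9, 9) = 261; 210 is not s-gonal.
s = 10: P(10, 7) = 175 and P(10, 8) = 232; 210 is not s-gonal.
s = 11: P(11, 7) = 196 and P(11, 8) = 260; 210 is not s-gonal.
Hits: s ∈ {5} → 1.

1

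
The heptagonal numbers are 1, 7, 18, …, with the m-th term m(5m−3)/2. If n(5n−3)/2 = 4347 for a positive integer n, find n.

42

Set n(5n−3)/2 = 4347, giving 5n² − 3n − 8694 = 0.
The discriminant is 9 + 40·4347 = 173889, and √173889 = 417.
So n = (3 + 417) / 10 = 420/10 = 42.
Check: 42·(5·42 − 3)/2 = 4347. ✓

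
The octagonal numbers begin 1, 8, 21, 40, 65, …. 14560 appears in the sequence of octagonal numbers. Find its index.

70

Set n(3n−2) = 14560, giving 3n² − 2n − 14560 = 0.
So n = (2 + 418) / 6 = 420/6 = 70.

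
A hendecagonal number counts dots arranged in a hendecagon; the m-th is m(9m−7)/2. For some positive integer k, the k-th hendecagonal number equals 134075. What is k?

173

Set n(9n−7)/2 = 134075, giving 9n² − 7n − 268150 = 0.
The discriminant is 49 + 72·134075 = 9653449, and √9653449 = 3107.
So n = (7 + 3107) / 18 = 3114/18 = 173.
Check: 173·(9·173 − 7)/2 = 134075. ✓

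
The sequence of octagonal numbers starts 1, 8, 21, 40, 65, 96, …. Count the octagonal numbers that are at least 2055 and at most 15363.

The n-th octagonal number is n(3n−2).
Smallest index with value ≥ 2055: n = 27 (giving 2133).
Largest index with value ≤ 15363: n = 71 (giving 14981).
Indices 27 through 71: 45 terms.

45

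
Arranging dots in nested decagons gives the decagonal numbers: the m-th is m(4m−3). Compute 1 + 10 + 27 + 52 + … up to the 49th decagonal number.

Σ i(4i−3) = 4Σi² − 3Σi over i = 1..49.
Σi = 1225 and Σi² = 40425.
4·40425 − 3·1225 = 158025.

158025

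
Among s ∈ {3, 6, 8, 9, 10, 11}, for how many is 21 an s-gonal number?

2

s = 3: P(3, 6) = 21. ✓
s = 6: P(6, 3) = 15 and P(6, 4) = 28; 21 is not s-gonal.
s = 8: P(8, 3) = 21. ✓
s = 9: P(9, 2) = 9 and P(9, 3) = 24; 21 is not s-gonal.
s = 10: P(10, 2) = 10 and P(10, 3) = 27; 21 is not s-gonal.
s = 11: P(11, 2) = 11 and P(11, 3) = 30; 21 is not s-gonal.
Hits: s ∈ {3, 8} → 2.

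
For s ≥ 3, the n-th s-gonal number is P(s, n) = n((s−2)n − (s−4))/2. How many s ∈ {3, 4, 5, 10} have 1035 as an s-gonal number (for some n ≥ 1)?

s = 3: P(3, 45) = 1035. ✓
s = 4: P(4, 32) = 1024 and P(4, 33) = 1089; 1035 is not s-gonal.
s = 5: P(5, 26) = 1001 and P(5, 27) = 1080; 1035 is not s-gonal.
s = 10: P(10, 16) = 976 and P(10, 17) = 1105; 1035 is not s-gonal.
Hits: s ∈ {3} → 1.

1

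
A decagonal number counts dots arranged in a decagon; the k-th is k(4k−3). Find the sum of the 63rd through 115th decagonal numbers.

Σ i(4i−3) = 4Σi² − 3Σi over i = 63..115.
Σi = 6670 − 1953 = 4717 and Σi² = 513590 − 81375 = 432215.
4·432215 − 3·4717 = 1714709.

1714709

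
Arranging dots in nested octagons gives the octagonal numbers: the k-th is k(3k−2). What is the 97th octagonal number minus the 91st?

3372

97·(3·97 − 2) = 28033 and 91·(3·91 − 2) = 24661.
Difference: 28033 − 24661 = 3372.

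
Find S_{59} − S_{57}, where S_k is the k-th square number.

59² = 3481 and 57² = 3249.
Difference: 3481 − 3249 = 232.

232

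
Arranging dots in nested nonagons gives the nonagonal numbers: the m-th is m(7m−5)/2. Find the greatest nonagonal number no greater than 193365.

Solve n(7n−5)/2 ≤ 193365 for integer n.
n = 235 gives 192700 ≤ 193365, while n = 236 gives 194346 > 193365; so the answer is 192700.

192700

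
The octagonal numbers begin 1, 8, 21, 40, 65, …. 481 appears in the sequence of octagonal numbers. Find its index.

13

Set n(3n−2) = 481, giving 3n² − 2n − 481 = 0.
So n = (2 + 76) / 6 = 78/6 = 13.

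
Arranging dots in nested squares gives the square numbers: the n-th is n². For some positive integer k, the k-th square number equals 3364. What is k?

We need n² = 3364, so n = √3364 = 58.
Check: 58² = 3364. ✓

58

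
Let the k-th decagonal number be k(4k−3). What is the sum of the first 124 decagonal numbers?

2549750

Σ i(4i−3) = 4Σi² − 3Σi over i = 1..124.
Σi = 7750 and Σi² = 643250.
4·643250 − 3·7750 = 2549750.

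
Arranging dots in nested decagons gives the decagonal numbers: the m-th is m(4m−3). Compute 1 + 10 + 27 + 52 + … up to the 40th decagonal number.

Σ i(4i−3) = 4Σi² − 3Σi over i = 1..40.
Σi = 820 and Σi² = 22140.
4·22140 − 3·820 = 86100.

86100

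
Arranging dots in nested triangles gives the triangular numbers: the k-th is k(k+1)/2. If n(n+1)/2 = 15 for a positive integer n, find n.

Set n(n+1)/2 = 15, giving n² + n − 30 = 0.
The discriminant is 1 + 8·15 = 121, and √121 = 11.
So n = (-1 + 11) / 2 = 10/2 = 5.
Check: 5·6/2 = 15. ✓

5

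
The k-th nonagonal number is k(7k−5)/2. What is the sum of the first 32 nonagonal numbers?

38720

Σ i(7i−5)/2 = (7Σi² − 5Σi) / 2 over i = 1..32.
Σi = 528 and Σi² = 11440.
(7·11440 − 5·528) / 2 = 77440/2 = 38720.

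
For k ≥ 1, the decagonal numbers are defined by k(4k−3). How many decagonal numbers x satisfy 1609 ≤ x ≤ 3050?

7

The n-th decagonal number is n(4n−3).
Smallest index with value ≥ 1609: n = 21 (giving 1701).
Largest index with value ≤ 3050: n = 27 (giving 2835).
Indices 21 through 27: 7 terms.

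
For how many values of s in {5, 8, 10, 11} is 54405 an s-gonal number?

s = 5: P(5, 190) = 54055 and P(5, 191) = 54626; 54405 is not s-gonal.
s = 8: P(8, 135) = 54405. ✓
s = 10: P(10, 117) = 54405. ✓
s = 11: P(11, 110) = 54065 and P(11, 111) = 55056; 54405 is not s-gonal.
Hits: s ∈ {8, 10} → 2.

2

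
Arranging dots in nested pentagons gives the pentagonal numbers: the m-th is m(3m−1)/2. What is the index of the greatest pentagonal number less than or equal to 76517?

Solve n(3n−1)/2 ≤ 76517 for integer n.
n = 226 gives 76501 ≤ 76517, while n = 227 gives 77180 > 76517; so the answer is index 226.

226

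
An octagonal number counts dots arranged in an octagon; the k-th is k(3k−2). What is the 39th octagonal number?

The 39th octagonal number is n(3n−2) with n = 39.
39·(3·39 − 2) = 39·115 = 4485.

4485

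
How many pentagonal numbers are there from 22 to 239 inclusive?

9

The n-th pentagonal number is n(3n−1)/2.
Smallest index with value ≥ 22: n = 4 (giving 22).
Largest index with value ≤ 239: n = 12 (giving 210).
Indices 4 through 12: 9 terms.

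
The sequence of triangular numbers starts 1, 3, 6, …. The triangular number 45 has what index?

Set n(n+1)/2 = 45, giving n² + n − 90 = 0.
So n = (-1 + 19) / 2 = 18/2 = 9.

9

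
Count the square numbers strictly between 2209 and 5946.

The n-th square number is n².
Smallest index with value > 2209: n = 48 (giving 2304).
Largest index with value < 5946: n = 77 (giving 5929).
Indices 48 through 77: 30 terms.

30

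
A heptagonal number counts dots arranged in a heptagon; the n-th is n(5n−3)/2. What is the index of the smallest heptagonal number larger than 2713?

Solve n(5n−3)/2 > 2713 for integer n.
The largest n with value ≤ 2713 is 33 (since 2673 ≤ 2713 < 2839), so the first above is n = 34, value 2839.

34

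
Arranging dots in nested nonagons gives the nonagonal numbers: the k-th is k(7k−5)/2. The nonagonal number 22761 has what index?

Set n(7n−5)/2 = 22761, giving 7n² − 5n − 45522 = 0.
The discriminant is 25 + 56·22761 = 1274641, and √1274641 = 1129.
So n = (5 + 1129) / 14 = 1134/14 = 81.
Check: 81·(7·81 − 5)/2 = 22761. ✓

81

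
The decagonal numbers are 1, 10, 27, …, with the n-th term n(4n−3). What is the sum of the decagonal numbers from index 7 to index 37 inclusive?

67890

Σ i(4i−3) = 4Σi² − 3Σi over i = 7..37.
Σi = 703 − 21 = 682 and Σi² = 17575 − 91 = 17484.
4·17484 − 3·682 = 67890.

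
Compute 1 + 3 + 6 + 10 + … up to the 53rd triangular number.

Σ i(i+1)/2 = (Σi² + Σi) / 2 over i = 1..53.
Σi = 1431 and Σi² = 51039.
(1·51039 + 1·1431) / 2 = 52470/2 = 26235.

26235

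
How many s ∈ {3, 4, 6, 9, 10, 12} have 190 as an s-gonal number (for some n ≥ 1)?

s = 3: P(3, 19) = 190. ✓
s = 4: P(4, 13) = 169 and P(4, 14) = 196; 190 is not s-gonal.
s = 6: P(6, 10) = 190. ✓
s = 9: P(9, 7) = 154 and P(9, 8) = 204; 190 is not s-gonal.
s = 10: P(10, 7) = 175 and P(10, 8) = 232; 190 is not s-gonal.
s = 12: P(12, 6) = 156 and P(12, 7) = 217; 190 is not s-gonal.
Hits: s ∈ {3, 6} → 2.

2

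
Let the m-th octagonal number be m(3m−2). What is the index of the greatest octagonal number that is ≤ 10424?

59

Solve n(3n−2) ≤ 10424 for integer n.
n = 59 gives 10325 ≤ 10424, while n = 60 gives 10680 > 10424; so the answer is index 59.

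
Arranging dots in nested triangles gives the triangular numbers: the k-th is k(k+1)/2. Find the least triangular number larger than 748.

780

Solve n(n+1)/2 > 748 for integer n.
The largest n with value ≤ 748 is 38 (since 741 ≤ 748 < 780), so the first above is n = 39, value 780.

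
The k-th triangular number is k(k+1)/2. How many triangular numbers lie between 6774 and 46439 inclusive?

189

The n-th triangular number is n(n+1)/2.
Smallest index with value ≥ 6774: n = 116 (giving 6786).
Largest index with value ≤ 46439: n = 304 (giving 46360).
Indices 116 through 304: 189 terms.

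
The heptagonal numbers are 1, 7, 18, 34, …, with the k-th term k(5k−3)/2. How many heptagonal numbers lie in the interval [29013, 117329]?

108

The n-th heptagonal number is n(5n−3)/2.
Smallest index with value ≥ 29013: n = 109 (giving 29539).
Largest index with value ≤ 117329: n = 216 (giving 116316).
Indices 109 through 216: 108 terms.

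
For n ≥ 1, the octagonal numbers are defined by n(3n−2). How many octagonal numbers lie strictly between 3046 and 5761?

12

The n-th octagonal number is n(3n−2).
Smallest index with value > 3046: n = 33 (giving 3201).
Largest index with value < 5761: n = 44 (giving 5720).
Indices 33 through 44: 12 terms.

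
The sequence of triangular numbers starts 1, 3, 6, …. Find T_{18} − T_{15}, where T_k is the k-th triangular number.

18·19/2 = 171 and 15·16/2 = 120.
Difference: 171 − 120 = 51.

51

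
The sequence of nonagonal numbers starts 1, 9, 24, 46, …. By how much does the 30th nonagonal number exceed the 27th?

591

30·(7·30 − 5)/2 = 3075 and 27·(7·27 − 5)/2 = 2484.
Difference: 3075 − 2484 = 591.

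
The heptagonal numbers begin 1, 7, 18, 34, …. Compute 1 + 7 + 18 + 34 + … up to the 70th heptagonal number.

Σ i(5i−3)/2 = (5Σi² − 3Σi) / 2 over i = 1..70.
Σi = 2485 and Σi² = 116795.
(5·116795 − 3·2485) / 2 = 576520/2 = 288260.

288260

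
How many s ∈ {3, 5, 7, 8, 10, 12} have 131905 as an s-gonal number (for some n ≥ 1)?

s = 3: P(3, 513) = 131841 and P(3, 514) = 132355; 131905 is not s-gonal.
s = 5: P(5, 296) = 131276 and P(5, 297) = 132165; 131905 is not s-gonal.
s = 7: P(7, 230) = 131905. ✓
s = 8: P(8, 210) = 131880 and P(8, 211) = 133141; 131905 is not s-gonal.
s = 10: P(10, 181) = 130501 and P(10, 182) = 131950; 131905 is not s-gonal.
s = 12: P(12, 162) = 130572 and P(12, 163) = 132193; 131905 is not s-gonal.
Hits: s ∈ {7} → 1.

1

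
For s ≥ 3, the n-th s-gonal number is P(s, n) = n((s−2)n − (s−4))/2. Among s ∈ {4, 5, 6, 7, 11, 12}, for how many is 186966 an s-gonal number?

1

s = 4: P(4, 432) = 186624 and P(4, 433) = 187489; 186966 is not s-gonal.
s = 5: P(5, 353) = 186737 and P(5, 354) = 187797; 186966 is not s-gonal.
s = 6: P(6, 306) = 186966. ✓
s = 7: P(7, 273) = 185913 and P(7, 274) = 187279; 186966 is not s-gonal.
s = 11: P(11, 204) = 186558 and P(11, 205) = 188395; 186966 is not s-gonal.
s = 12: P(12, 193) = 185473 and P(12, 194) = 187404; 186966 is not s-gonal.
Hits: s ∈ {6} → 1.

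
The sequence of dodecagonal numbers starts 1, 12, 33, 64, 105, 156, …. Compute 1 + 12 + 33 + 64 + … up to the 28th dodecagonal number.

36946

Σ i(5i−4) = 5Σi² − 4Σi over i = 1..28.
Σi = 406 and Σi² = 7714.
5·7714 − 4·406 = 36946.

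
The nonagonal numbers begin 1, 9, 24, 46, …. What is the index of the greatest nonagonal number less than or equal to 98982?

Solve n(7n−5)/2 ≤ 98982 for integer n.
n = 168 gives 98364 ≤ 98982, while n = 169 gives 99541 > 98982; so the answer is index 168.

168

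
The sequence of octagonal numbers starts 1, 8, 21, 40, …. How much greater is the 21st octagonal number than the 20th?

Consecutive octagonal numbers differ by 6n − 5: here 6·21 − 5 = 121.

121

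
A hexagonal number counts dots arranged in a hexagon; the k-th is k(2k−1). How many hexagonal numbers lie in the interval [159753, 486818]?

211

The n-th hexagonal number is n(2n−1).
Smallest index with value ≥ 159753: n = 283 (giving 159895).
Largest index with value ≤ 486818: n = 493 (giving 485605).
Indices 283 through 493: 211 terms.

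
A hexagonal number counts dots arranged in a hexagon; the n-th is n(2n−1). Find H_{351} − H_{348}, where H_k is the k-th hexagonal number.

4191

351·(2·351 − 1) = 246051 and 348·(2·348 − 1) = 241860.
Difference: 246051 − 241860 = 4191.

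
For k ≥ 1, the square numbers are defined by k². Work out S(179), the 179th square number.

32041

The 179th square number is n² with n = 179.
179² = 32041.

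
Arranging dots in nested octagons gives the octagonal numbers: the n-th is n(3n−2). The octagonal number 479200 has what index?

Set n(3n−2) = 479200, giving 3n² − 2n − 479200 = 0.
The discriminant is 4 + 12·479200 = 5750404, and √5750404 = 2398.
So n = (2 + 2398) / 6 = 2400/6 = 400.
Check: 400·(3·400 − 2) = 479200. ✓

400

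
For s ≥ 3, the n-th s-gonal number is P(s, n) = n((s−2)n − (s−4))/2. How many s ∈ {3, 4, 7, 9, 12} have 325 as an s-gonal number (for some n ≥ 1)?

2

s = 3: P(3, 25) = 325. ✓
s = 4: P(4, 18) = 324 and P(4, 19) = 361; 325 is not s-gonal.
s = 7: P(7, 11) = 286 and P(7, 12) = 342; 325 is not s-gonal.
s = 9: P(9, 10) = 325. ✓
s = 12: P(12, 8) = 288 and P(12, 9) = 369; 325 is not s-gonal.
Hits: s ∈ {3, 9} → 2.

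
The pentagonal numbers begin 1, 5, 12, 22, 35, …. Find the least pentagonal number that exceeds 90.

92

Solve n(3n−1)/2 > 90 for integer n.
The largest n with value ≤ 90 is 7 (since 70 ≤ 90 < 92), so the first above is n = 8, value 92.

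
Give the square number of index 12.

12² = 144.

144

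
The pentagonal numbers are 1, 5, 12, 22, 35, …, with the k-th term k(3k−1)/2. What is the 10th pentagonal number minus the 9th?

Consecutive pentagonal numbers differ by 3n − 2: here 3·10 − 2 = 28.

28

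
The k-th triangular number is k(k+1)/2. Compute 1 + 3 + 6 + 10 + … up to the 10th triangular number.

220

Σ i(i+1)/2 = (Σi² + Σi) / 2 over i = 1..10.
Σi = 55 and Σi² = 385.
(1·385 + 1·55) / 2 = 440/2 = 220.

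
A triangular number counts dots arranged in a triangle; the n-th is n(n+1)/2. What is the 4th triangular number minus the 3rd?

4

Consecutive triangular numbers differ by n: T_{4} − T_{3} = 4.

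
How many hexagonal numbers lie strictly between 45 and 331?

The n-th hexagonal number is n(2n−1).
Smallest index with value > 45: n = 6 (giving 66).
Largest index with value < 331: n = 13 (giving 325).
Indices 6 through 13: 8 terms.

8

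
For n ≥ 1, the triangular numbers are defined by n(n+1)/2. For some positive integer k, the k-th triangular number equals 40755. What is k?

Set n(n+1)/2 = 40755, giving n² + n − 81510 = 0.
The discriminant is 1 + 8·40755 = 326041, and √326041 = 571.
So n = (-1 + 571) / 2 = 570/2 = 285.
Check: 285·286/2 = 40755. ✓

285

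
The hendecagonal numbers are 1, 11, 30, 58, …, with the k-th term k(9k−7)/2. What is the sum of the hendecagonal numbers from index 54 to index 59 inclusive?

Σ i(9i−7)/2 = (9Σi² − 7Σi) / 2 over i = 54..59.
Σi = 1770 − 1431 = 339 and Σi² = 70210 − 51039 = 19171.
(9·19171 − 7·339) / 2 = 170166/2 = 85083.

85083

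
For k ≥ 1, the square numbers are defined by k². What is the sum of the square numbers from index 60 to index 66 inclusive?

27811

Σ_{i=60}^{66} i² = 98021 − 70210 = 27811.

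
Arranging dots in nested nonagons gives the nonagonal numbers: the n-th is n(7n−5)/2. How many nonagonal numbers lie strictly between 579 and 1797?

The n-th nonagonal number is n(7n−5)/2.
Smallest index with value > 579: n = 14 (giving 651).
Largest index with value < 1797: n = 23 (giving 1794).
Indices 14 through 23: 10 terms.

10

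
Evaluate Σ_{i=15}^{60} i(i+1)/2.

Σ i(i+1)/2 = (Σi² + Σi) / 2 over i = 15..60.
Σi = 1830 − 105 = 1725 and Σi² = 73810 − 1015 = 72795.
(1·72795 + 1·1725) / 2 = 74520/2 = 37260.

37260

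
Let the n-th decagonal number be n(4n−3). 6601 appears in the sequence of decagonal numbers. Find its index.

41

Set n(4n−3) = 6601, giving 4n² − 3n − 6601 = 0.
The discriminant is 9 + 16·6601 = 105625, and √105625 = 325.
So n = (3 + 325) / 8 = 328/8 = 41.
Check: 41·(4·41 − 3) = 6601. ✓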